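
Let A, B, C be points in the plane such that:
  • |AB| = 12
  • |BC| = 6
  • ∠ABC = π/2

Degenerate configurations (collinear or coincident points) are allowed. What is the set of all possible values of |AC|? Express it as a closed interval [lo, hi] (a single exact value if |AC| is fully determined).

|AB| ∈ {12}
|BC| ∈ {6}
|AC| ∈ {6·√(5)}

|AC| = 6·√(5)  (≈ 13.4164)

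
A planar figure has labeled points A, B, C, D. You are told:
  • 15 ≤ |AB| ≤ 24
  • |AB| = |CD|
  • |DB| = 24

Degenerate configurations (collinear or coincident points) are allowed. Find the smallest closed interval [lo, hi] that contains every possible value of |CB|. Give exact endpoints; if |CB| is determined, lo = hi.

|CB| ∈ [0, 48]  (≈ [0.0000, 48.0000])

|AB| ∈ [15, 24]
|BD| ∈ {24}
|CD| ∈ [15, 24]
|AD| ∈ [0, 48]
|BC| ∈ [0, 48]
|AC| ∈ [0, 72]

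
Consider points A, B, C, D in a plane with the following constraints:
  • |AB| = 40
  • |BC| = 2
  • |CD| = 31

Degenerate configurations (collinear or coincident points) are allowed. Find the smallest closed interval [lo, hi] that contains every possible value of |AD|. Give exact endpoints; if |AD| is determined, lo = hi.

|AD| ∈ [7, 73]  (≈ [7.0000, 73.0000])

|AB| ∈ {40}
|BC| ∈ {2}
|CD| ∈ {31}
|AC| ∈ [38, 42]
|BD| ∈ [29, 33]
|AD| ∈ [7, 73]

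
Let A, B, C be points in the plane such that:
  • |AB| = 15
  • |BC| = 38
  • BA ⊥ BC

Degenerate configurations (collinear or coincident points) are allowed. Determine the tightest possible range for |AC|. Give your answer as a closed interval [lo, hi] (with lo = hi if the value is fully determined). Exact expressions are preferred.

|AC| = √(1669)  (≈ 40.8534)

|AB| ∈ {15}
|BC| ∈ {38}
|AC| ∈ {√(1669)}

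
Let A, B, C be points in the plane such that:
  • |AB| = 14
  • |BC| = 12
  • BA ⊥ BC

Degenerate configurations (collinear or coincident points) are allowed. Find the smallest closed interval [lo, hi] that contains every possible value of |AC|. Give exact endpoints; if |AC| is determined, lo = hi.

|AB| ∈ {14}
|BC| ∈ {12}
|AC| ∈ {2·√(85)}

|AC| = 2·√(85)  (≈ 18.4391)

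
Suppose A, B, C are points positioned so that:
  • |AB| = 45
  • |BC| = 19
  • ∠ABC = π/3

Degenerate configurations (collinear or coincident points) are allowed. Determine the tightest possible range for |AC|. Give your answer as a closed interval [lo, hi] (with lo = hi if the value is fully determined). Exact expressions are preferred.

|AC| = √(1531)  (≈ 39.1280)

|AB| ∈ {45}
|BC| ∈ {19}
|AC| ∈ {√(1531)}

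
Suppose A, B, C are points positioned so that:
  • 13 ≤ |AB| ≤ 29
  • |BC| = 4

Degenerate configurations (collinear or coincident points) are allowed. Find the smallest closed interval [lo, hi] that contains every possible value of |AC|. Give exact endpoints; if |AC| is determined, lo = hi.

|AB| ∈ [13, 29]
|BC| ∈ {4}
|AC| ∈ [9, 33]

|AC| ∈ [9, 33]  (≈ [9.0000, 33.0000])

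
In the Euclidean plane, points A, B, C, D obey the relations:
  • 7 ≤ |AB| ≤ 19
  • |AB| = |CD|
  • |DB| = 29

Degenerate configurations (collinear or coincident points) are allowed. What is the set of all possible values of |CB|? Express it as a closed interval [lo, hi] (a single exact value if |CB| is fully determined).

|CB| ∈ [10, 48]  (≈ [10.0000, 48.0000])

|AB| ∈ [7, 19]
|BD| ∈ {29}
|CD| ∈ [7, 19]
|AD| ∈ [10, 48]
|BC| ∈ [10, 48]
|AC| ∈ [0, 67]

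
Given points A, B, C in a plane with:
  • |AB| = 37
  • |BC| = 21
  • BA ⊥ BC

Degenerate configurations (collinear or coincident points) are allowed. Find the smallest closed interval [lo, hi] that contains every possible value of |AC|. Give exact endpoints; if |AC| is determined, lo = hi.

|AC| = √(1810)  (≈ 42.5441)

|AB| ∈ {37}
|BC| ∈ {21}
|AC| ∈ {√(1810)}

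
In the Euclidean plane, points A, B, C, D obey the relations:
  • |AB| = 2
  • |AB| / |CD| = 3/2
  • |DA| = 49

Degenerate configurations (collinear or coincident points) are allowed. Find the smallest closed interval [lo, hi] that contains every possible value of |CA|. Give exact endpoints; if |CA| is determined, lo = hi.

|CA| ∈ [143/3, 151/3]  (≈ [47.6667, 50.3333])

|AB| ∈ {2}
|AD| ∈ {49}
|CD| ∈ {4/3}
|BD| ∈ [47, 51]
|AC| ∈ [143/3, 151/3]
|BC| ∈ [137/3, 157/3]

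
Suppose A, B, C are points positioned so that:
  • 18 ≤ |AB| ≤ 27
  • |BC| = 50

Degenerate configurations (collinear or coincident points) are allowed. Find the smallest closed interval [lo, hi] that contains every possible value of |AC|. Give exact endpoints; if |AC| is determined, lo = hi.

|AB| ∈ [18, 27]
|BC| ∈ {50}
|AC| ∈ [23, 77]

|AC| ∈ [23, 77]  (≈ [23.0000, 77.0000])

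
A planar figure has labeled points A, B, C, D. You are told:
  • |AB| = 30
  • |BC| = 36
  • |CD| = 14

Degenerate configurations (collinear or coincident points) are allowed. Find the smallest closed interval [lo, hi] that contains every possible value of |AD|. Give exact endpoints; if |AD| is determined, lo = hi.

|AD| ∈ [0, 80]  (≈ [0.0000, 80.0000])

|AB| ∈ {30}
|BC| ∈ {36}
|CD| ∈ {14}
|AC| ∈ [6, 66]
|BD| ∈ [22, 50]
|AD| ∈ [0, 80]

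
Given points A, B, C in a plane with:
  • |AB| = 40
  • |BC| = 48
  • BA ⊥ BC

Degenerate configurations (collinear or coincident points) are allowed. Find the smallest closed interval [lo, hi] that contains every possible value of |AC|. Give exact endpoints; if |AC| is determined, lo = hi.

|AC| = 8·√(61)  (≈ 62.4820)

|AB| ∈ {40}
|BC| ∈ {48}
|AC| ∈ {8·√(61)}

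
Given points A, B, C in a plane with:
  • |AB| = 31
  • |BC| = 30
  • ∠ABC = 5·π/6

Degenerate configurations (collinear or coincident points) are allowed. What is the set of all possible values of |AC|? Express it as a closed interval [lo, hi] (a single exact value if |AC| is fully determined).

|AB| ∈ {31}
|BC| ∈ {30}
|AC| ∈ {√(930·√(3) + 1861)}

|AC| = √(930·√(3) + 1861)  (≈ 58.9220)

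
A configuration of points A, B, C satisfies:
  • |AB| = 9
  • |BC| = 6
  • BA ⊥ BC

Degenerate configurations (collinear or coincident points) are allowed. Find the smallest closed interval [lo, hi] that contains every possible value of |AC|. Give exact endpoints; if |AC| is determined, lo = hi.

|AB| ∈ {9}
|BC| ∈ {6}
|AC| ∈ {3·√(13)}

|AC| = 3·√(13)  (≈ 10.8167)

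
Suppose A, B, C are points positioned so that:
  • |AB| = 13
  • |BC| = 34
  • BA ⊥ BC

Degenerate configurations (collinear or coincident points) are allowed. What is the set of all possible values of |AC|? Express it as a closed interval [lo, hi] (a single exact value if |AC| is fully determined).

|AC| = 5·√(53)  (≈ 36.4005)

|AB| ∈ {13}
|BC| ∈ {34}
|AC| ∈ {5·√(53)}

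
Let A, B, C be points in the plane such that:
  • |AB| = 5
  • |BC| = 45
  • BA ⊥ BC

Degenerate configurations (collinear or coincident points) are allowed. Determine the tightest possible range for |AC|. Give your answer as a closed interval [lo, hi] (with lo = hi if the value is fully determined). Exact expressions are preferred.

|AB| ∈ {5}
|BC| ∈ {45}
|AC| ∈ {5·√(82)}

|AC| = 5·√(82)  (≈ 45.2769)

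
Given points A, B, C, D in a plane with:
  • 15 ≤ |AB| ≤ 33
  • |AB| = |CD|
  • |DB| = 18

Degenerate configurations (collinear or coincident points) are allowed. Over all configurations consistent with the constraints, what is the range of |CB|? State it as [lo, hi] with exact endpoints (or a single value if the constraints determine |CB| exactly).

|CB| ∈ [0, 51]  (≈ [0.0000, 51.0000])

|AB| ∈ [15, 33]
|BD| ∈ {18}
|CD| ∈ [15, 33]
|AD| ∈ [0, 51]
|BC| ∈ [0, 51]
|AC| ∈ [0, 84]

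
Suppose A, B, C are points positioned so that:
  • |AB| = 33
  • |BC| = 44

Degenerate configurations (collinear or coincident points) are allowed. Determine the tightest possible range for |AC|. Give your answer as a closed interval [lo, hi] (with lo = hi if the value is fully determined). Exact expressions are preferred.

|AB| ∈ {33}
|BC| ∈ {44}
|AC| ∈ [11, 77]

|AC| ∈ [11, 77]  (≈ [11.0000, 77.0000])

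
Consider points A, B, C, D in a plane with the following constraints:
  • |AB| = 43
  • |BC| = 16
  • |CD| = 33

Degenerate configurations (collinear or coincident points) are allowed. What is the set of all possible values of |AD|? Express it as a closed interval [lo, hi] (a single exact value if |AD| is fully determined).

|AB| ∈ {43}
|BC| ∈ {16}
|CD| ∈ {33}
|AC| ∈ [27, 59]
|BD| ∈ [17, 49]
|AD| ∈ [0, 92]

|AD| ∈ [0, 92]  (≈ [0.0000, 92.0000])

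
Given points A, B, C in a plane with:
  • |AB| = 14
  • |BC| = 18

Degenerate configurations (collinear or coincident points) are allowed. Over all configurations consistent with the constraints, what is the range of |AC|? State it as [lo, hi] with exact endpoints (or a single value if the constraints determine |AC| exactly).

|AC| ∈ [4, 32]  (≈ [4.0000, 32.0000])

|AB| ∈ {14}
|BC| ∈ {18}
|AC| ∈ [4, 32]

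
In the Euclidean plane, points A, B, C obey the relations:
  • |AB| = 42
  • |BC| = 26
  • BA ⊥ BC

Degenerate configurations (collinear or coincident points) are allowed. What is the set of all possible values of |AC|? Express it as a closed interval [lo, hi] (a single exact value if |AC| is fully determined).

|AB| ∈ {42}
|BC| ∈ {26}
|AC| ∈ {2·√(610)}

|AC| = 2·√(610)  (≈ 49.3964)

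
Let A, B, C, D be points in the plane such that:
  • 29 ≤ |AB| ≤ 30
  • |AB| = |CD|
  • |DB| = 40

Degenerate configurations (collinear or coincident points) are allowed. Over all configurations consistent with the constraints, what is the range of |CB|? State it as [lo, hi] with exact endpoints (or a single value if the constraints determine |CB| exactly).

|AB| ∈ [29, 30]
|BD| ∈ {40}
|CD| ∈ [29, 30]
|AD| ∈ [10, 70]
|BC| ∈ [10, 70]
|AC| ∈ [0, 100]

|CB| ∈ [10, 70]  (≈ [10.0000, 70.0000])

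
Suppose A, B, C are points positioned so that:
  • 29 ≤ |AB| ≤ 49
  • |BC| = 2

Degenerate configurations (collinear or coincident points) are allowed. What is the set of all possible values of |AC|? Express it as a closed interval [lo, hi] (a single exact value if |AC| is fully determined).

|AC| ∈ [27, 51]  (≈ [27.0000, 51.0000])

|AB| ∈ [29, 49]
|BC| ∈ {2}
|AC| ∈ [27, 51]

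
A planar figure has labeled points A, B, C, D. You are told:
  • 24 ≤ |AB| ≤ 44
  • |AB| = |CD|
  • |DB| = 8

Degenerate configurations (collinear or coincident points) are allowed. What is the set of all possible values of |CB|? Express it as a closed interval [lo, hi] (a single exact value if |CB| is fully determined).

|AB| ∈ [24, 44]
|BD| ∈ {8}
|CD| ∈ [24, 44]
|AD| ∈ [16, 52]
|BC| ∈ [16, 52]
|AC| ∈ [0, 96]

|CB| ∈ [16, 52]  (≈ [16.0000, 52.0000])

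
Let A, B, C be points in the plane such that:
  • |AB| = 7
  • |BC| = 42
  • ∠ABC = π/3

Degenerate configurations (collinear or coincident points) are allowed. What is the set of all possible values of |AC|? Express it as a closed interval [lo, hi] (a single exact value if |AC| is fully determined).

|AB| ∈ {7}
|BC| ∈ {42}
|AC| ∈ {7·√(31)}

|AC| = 7·√(31)  (≈ 38.9744)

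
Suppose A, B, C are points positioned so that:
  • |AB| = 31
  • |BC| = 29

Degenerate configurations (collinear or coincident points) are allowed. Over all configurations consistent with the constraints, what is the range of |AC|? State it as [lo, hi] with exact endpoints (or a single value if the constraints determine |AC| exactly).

|AB| ∈ {31}
|BC| ∈ {29}
|AC| ∈ [2, 60]

|AC| ∈ [2, 60]  (≈ [2.0000, 60.0000])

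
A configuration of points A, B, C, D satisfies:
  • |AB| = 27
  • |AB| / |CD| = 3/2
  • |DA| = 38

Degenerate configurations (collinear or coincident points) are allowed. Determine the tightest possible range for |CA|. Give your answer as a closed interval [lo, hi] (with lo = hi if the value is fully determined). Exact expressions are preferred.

|CA| ∈ [20, 56]  (≈ [20.0000, 56.0000])

|AB| ∈ {27}
|AD| ∈ {38}
|CD| ∈ {18}
|BD| ∈ [11, 65]
|AC| ∈ [20, 56]
|BC| ∈ [0, 83]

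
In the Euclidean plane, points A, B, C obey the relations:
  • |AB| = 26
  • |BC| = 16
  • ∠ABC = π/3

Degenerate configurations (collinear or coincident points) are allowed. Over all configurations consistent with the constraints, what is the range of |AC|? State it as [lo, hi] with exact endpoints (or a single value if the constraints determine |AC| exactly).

|AC| = 2·√(129)  (≈ 22.7156)

|AB| ∈ {26}
|BC| ∈ {16}
|AC| ∈ {2·√(129)}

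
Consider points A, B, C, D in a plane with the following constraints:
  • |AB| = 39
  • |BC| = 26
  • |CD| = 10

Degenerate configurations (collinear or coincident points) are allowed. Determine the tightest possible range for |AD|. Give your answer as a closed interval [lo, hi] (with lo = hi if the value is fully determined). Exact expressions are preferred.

|AB| ∈ {39}
|BC| ∈ {26}
|CD| ∈ {10}
|AC| ∈ [13, 65]
|BD| ∈ [16, 36]
|AD| ∈ [3, 75]

|AD| ∈ [3, 75]  (≈ [3.0000, 75.0000])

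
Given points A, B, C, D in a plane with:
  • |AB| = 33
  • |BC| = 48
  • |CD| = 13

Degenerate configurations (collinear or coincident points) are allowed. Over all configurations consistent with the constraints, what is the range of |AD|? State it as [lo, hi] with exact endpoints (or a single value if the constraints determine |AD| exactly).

|AD| ∈ [2, 94]  (≈ [2.0000, 94.0000])

|AB| ∈ {33}
|BC| ∈ {48}
|CD| ∈ {13}
|AC| ∈ [15, 81]
|BD| ∈ [35, 61]
|AD| ∈ [2, 94]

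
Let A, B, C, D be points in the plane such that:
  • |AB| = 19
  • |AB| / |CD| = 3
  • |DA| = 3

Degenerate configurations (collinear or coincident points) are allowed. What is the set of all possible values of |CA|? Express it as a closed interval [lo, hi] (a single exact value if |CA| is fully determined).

|CA| ∈ [10/3, 28/3]  (≈ [3.3333, 9.3333])

|AB| ∈ {19}
|AD| ∈ {3}
|CD| ∈ {19/3}
|BD| ∈ [16, 22]
|AC| ∈ [10/3, 28/3]
|BC| ∈ [29/3, 85/3]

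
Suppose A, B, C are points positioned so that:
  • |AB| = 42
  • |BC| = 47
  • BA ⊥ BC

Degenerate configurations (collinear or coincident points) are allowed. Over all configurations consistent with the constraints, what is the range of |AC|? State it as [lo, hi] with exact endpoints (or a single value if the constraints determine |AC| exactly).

|AC| = √(3973)  (≈ 63.0317)

|AB| ∈ {42}
|BC| ∈ {47}
|AC| ∈ {√(3973)}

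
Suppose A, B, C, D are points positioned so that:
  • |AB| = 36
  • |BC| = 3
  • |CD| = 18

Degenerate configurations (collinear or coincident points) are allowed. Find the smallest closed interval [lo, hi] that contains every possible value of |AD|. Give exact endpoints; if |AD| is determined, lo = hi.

|AB| ∈ {36}
|BC| ∈ {3}
|CD| ∈ {18}
|AC| ∈ [33, 39]
|BD| ∈ [15, 21]
|AD| ∈ [15, 57]

|AD| ∈ [15, 57]  (≈ [15.0000, 57.0000])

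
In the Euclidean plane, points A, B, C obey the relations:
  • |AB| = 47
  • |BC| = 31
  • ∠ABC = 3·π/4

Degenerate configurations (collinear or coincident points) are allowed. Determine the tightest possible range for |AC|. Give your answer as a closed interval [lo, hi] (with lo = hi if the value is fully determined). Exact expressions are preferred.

|AB| ∈ {47}
|BC| ∈ {31}
|AC| ∈ {√(1457·√(2) + 3170)}

|AC| = √(1457·√(2) + 3170)  (≈ 72.3223)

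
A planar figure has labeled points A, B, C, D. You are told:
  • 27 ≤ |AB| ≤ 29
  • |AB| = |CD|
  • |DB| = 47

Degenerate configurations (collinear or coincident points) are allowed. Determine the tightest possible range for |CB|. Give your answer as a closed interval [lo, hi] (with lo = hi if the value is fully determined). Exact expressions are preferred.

|AB| ∈ [27, 29]
|BD| ∈ {47}
|CD| ∈ [27, 29]
|AD| ∈ [18, 76]
|BC| ∈ [18, 76]
|AC| ∈ [0, 105]

|CB| ∈ [18, 76]  (≈ [18.0000, 76.0000])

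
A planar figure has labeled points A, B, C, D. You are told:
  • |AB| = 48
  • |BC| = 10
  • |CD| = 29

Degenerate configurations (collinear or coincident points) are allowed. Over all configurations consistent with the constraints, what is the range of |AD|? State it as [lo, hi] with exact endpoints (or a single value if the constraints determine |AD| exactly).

|AD| ∈ [9, 87]  (≈ [9.0000, 87.0000])

|AB| ∈ {48}
|BC| ∈ {10}
|CD| ∈ {29}
|AC| ∈ [38, 58]
|BD| ∈ [19, 39]
|AD| ∈ [9, 87]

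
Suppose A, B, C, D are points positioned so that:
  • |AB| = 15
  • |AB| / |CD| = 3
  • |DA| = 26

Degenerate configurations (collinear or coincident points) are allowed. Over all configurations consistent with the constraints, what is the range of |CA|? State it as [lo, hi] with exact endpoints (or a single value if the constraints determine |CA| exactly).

|CA| ∈ [21, 31]  (≈ [21.0000, 31.0000])

|AB| ∈ {15}
|AD| ∈ {26}
|CD| ∈ {5}
|BD| ∈ [11, 41]
|AC| ∈ [21, 31]
|BC| ∈ [6, 46]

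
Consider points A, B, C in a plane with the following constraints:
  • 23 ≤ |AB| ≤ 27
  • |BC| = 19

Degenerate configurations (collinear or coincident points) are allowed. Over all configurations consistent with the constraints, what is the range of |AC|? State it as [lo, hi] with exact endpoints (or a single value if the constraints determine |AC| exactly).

|AB| ∈ [23, 27]
|BC| ∈ {19}
|AC| ∈ [4, 46]

|AC| ∈ [4, 46]  (≈ [4.0000, 46.0000])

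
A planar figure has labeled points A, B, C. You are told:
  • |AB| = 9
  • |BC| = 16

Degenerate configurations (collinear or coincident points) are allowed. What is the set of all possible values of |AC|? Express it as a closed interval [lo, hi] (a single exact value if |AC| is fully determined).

|AC| ∈ [7, 25]  (≈ [7.0000, 25.0000])

|AB| ∈ {9}
|BC| ∈ {16}
|AC| ∈ [7, 25]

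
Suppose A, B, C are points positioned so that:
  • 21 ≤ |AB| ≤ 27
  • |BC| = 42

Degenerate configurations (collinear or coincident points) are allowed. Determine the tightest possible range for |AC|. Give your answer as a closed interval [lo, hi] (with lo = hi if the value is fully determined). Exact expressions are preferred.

|AB| ∈ [21, 27]
|BC| ∈ {42}
|AC| ∈ [15, 69]

|AC| ∈ [15, 69]  (≈ [15.0000, 69.0000])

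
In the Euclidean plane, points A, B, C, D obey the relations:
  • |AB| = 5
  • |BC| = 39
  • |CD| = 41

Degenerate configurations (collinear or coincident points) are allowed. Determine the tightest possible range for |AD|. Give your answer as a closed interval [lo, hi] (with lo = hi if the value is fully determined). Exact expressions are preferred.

|AD| ∈ [0, 85]  (≈ [0.0000, 85.0000])

|AB| ∈ {5}
|BC| ∈ {39}
|CD| ∈ {41}
|AC| ∈ [34, 44]
|BD| ∈ [2, 80]
|AD| ∈ [0, 85]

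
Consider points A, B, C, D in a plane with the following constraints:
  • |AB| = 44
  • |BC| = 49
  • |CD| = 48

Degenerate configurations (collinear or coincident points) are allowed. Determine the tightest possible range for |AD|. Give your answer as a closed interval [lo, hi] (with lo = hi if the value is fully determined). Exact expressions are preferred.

|AD| ∈ [0, 141]  (≈ [0.0000, 141.0000])

|AB| ∈ {44}
|BC| ∈ {49}
|CD| ∈ {48}
|AC| ∈ [5, 93]
|BD| ∈ [1, 97]
|AD| ∈ [0, 141]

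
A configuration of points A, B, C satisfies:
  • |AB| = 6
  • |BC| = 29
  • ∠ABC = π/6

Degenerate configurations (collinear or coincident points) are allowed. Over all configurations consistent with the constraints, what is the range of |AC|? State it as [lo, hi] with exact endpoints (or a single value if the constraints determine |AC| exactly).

|AB| ∈ {6}
|BC| ∈ {29}
|AC| ∈ {√(877 - 174·√(3))}

|AC| = √(877 - 174·√(3))  (≈ 23.9921)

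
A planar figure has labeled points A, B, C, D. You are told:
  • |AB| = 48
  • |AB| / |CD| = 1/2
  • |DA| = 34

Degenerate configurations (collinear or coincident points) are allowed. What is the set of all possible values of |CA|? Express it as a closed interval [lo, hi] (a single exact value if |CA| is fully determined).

|AB| ∈ {48}
|AD| ∈ {34}
|CD| ∈ {96}
|BD| ∈ [14, 82]
|AC| ∈ [62, 130]
|BC| ∈ [14, 178]

|CA| ∈ [62, 130]  (≈ [62.0000, 130.0000])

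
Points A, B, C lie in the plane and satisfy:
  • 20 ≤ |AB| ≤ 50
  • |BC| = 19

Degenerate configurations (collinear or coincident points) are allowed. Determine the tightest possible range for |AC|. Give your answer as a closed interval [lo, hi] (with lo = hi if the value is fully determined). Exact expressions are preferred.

|AC| ∈ [1, 69]  (≈ [1.0000, 69.0000])

|AB| ∈ [20, 50]
|BC| ∈ {19}
|AC| ∈ [1, 69]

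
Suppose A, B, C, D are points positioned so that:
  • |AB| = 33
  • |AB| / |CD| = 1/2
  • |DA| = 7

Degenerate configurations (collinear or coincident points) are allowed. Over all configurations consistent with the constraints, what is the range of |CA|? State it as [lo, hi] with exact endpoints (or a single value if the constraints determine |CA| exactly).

|AB| ∈ {33}
|AD| ∈ {7}
|CD| ∈ {66}
|BD| ∈ [26, 40]
|AC| ∈ [59, 73]
|BC| ∈ [26, 106]

|CA| ∈ [59, 73]  (≈ [59.0000, 73.0000])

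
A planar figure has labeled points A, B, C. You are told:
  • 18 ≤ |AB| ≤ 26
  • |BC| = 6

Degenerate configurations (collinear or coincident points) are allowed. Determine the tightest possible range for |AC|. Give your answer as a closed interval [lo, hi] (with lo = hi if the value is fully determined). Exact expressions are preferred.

|AC| ∈ [12, 32]  (≈ [12.0000, 32.0000])

|AB| ∈ [18, 26]
|BC| ∈ {6}
|AC| ∈ [12, 32]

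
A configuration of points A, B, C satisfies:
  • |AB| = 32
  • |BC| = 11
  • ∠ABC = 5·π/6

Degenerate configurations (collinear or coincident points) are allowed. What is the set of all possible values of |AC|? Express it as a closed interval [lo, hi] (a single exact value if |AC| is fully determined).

|AB| ∈ {32}
|BC| ∈ {11}
|AC| ∈ {√(352·√(3) + 1145)}

|AC| = √(352·√(3) + 1145)  (≈ 41.8889)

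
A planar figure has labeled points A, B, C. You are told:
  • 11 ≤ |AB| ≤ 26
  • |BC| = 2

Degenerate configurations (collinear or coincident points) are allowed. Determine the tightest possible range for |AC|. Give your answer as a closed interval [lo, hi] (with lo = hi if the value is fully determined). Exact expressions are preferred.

|AC| ∈ [9, 28]  (≈ [9.0000, 28.0000])

|AB| ∈ [11, 26]
|BC| ∈ {2}
|AC| ∈ [9, 28]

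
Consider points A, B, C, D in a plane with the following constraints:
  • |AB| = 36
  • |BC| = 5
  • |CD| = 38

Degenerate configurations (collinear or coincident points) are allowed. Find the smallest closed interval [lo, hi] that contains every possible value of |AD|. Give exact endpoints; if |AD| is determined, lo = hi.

|AD| ∈ [0, 79]  (≈ [0.0000, 79.0000])

|AB| ∈ {36}
|BC| ∈ {5}
|CD| ∈ {38}
|AC| ∈ [31, 41]
|BD| ∈ [33, 43]
|AD| ∈ [0, 79]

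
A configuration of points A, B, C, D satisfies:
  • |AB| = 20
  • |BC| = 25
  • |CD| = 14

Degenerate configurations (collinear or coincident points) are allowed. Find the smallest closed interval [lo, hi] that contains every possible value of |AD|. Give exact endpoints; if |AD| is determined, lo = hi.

|AB| ∈ {20}
|BC| ∈ {25}
|CD| ∈ {14}
|AC| ∈ [5, 45]
|BD| ∈ [11, 39]
|AD| ∈ [0, 59]

|AD| ∈ [0, 59]  (≈ [0.0000, 59.0000])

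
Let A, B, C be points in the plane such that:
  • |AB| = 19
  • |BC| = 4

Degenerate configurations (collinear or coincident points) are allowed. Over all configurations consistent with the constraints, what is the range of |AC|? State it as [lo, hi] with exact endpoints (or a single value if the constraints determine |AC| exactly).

|AC| ∈ [15, 23]  (≈ [15.0000, 23.0000])

|AB| ∈ {19}
|BC| ∈ {4}
|AC| ∈ [15, 23]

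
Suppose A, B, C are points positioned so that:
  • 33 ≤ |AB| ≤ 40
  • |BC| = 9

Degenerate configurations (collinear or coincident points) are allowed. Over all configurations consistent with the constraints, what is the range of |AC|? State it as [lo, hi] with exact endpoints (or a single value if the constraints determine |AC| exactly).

|AC| ∈ [24, 49]  (≈ [24.0000, 49.0000])

|AB| ∈ [33, 40]
|BC| ∈ {9}
|AC| ∈ [24, 49]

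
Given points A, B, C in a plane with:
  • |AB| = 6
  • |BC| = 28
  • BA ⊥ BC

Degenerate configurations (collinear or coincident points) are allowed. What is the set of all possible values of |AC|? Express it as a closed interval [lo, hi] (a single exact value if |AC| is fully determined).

|AC| = 2·√(205)  (≈ 28.6356)

|AB| ∈ {6}
|BC| ∈ {28}
|AC| ∈ {2·√(205)}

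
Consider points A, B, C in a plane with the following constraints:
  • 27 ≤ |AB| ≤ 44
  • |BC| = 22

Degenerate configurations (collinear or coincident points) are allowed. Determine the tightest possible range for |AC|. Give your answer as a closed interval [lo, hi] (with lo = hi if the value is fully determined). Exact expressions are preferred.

|AB| ∈ [27, 44]
|BC| ∈ {22}
|AC| ∈ [5, 66]

|AC| ∈ [5, 66]  (≈ [5.0000, 66.0000])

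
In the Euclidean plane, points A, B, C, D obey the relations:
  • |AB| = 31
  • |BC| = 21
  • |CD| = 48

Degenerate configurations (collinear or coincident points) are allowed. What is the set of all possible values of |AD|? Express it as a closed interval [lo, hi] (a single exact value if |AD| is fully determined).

|AD| ∈ [0, 100]  (≈ [0.0000, 100.0000])

|AB| ∈ {31}
|BC| ∈ {21}
|CD| ∈ {48}
|AC| ∈ [10, 52]
|BD| ∈ [27, 69]
|AD| ∈ [0, 100]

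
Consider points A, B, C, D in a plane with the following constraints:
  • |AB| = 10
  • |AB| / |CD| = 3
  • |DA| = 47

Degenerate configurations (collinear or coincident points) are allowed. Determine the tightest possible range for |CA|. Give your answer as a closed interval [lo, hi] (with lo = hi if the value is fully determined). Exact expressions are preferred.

|CA| ∈ [131/3, 151/3]  (≈ [43.6667, 50.3333])

|AB| ∈ {10}
|AD| ∈ {47}
|CD| ∈ {10/3}
|BD| ∈ [37, 57]
|AC| ∈ [131/3, 151/3]
|BC| ∈ [101/3, 181/3]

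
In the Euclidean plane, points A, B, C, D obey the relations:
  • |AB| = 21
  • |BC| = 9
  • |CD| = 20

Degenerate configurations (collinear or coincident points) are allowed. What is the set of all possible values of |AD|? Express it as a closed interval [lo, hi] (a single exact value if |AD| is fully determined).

|AD| ∈ [0, 50]  (≈ [0.0000, 50.0000])

|AB| ∈ {21}
|BC| ∈ {9}
|CD| ∈ {20}
|AC| ∈ [12, 30]
|BD| ∈ [11, 29]
|AD| ∈ [0, 50]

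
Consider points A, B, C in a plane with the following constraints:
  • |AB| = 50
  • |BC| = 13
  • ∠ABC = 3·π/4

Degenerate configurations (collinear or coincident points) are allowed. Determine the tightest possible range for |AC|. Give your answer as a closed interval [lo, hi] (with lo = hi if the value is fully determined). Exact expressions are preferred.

|AB| ∈ {50}
|BC| ∈ {13}
|AC| ∈ {√(650·√(2) + 2669)}

|AC| = √(650·√(2) + 2669)  (≈ 59.9019)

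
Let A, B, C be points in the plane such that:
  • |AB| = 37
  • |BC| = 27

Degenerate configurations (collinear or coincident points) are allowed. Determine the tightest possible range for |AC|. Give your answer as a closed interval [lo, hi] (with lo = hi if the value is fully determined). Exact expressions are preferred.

|AC| ∈ [10, 64]  (≈ [10.0000, 64.0000])

|AB| ∈ {37}
|BC| ∈ {27}
|AC| ∈ [10, 64]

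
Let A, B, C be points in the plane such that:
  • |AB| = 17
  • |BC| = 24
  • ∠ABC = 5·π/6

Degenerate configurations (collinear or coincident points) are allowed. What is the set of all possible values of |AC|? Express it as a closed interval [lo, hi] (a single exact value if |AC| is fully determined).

|AC| = √(408·√(3) + 865)  (≈ 39.6444)

|AB| ∈ {17}
|BC| ∈ {24}
|AC| ∈ {√(408·√(3) + 865)}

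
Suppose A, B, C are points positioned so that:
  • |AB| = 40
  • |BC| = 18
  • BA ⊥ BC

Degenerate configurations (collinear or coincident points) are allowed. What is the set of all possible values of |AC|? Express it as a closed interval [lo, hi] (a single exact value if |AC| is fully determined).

|AC| = 2·√(481)  (≈ 43.8634)

|AB| ∈ {40}
|BC| ∈ {18}
|AC| ∈ {2·√(481)}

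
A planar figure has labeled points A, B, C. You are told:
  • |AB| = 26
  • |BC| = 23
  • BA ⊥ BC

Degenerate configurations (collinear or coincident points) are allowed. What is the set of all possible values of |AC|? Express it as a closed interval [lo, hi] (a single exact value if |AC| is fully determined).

|AC| = √(1205)  (≈ 34.7131)

|AB| ∈ {26}
|BC| ∈ {23}
|AC| ∈ {√(1205)}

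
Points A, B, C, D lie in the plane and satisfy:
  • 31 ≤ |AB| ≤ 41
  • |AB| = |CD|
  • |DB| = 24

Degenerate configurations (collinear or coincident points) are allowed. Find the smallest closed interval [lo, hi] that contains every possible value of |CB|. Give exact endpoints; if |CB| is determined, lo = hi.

|AB| ∈ [31, 41]
|BD| ∈ {24}
|CD| ∈ [31, 41]
|AD| ∈ [7, 65]
|BC| ∈ [7, 65]
|AC| ∈ [0, 106]

|CB| ∈ [7, 65]  (≈ [7.0000, 65.0000])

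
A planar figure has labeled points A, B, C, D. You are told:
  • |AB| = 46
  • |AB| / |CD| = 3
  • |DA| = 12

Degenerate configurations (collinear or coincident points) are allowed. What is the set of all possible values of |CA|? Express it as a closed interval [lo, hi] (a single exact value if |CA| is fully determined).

|AB| ∈ {46}
|AD| ∈ {12}
|CD| ∈ {46/3}
|BD| ∈ [34, 58]
|AC| ∈ [10/3, 82/3]
|BC| ∈ [56/3, 220/3]

|CA| ∈ [10/3, 82/3]  (≈ [3.3333, 27.3333])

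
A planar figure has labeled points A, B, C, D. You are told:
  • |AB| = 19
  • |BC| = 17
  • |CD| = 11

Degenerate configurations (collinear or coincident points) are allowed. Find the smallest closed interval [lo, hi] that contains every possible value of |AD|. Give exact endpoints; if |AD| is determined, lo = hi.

|AD| ∈ [0, 47]  (≈ [0.0000, 47.0000])

|AB| ∈ {19}
|BC| ∈ {17}
|CD| ∈ {11}
|AC| ∈ [2, 36]
|BD| ∈ [6, 28]
|AD| ∈ [0, 47]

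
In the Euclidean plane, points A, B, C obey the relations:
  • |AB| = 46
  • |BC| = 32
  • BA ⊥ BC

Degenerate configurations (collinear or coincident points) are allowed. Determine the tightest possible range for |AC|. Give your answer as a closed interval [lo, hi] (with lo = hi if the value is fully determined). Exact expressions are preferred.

|AB| ∈ {46}
|BC| ∈ {32}
|AC| ∈ {2·√(785)}

|AC| = 2·√(785)  (≈ 56.0357)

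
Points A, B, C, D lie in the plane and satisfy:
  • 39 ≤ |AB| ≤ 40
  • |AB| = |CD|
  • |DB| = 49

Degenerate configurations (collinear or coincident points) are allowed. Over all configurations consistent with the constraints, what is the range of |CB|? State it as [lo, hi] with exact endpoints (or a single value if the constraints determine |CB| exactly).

|AB| ∈ [39, 40]
|BD| ∈ {49}
|CD| ∈ [39, 40]
|AD| ∈ [9, 89]
|BC| ∈ [9, 89]
|AC| ∈ [0, 129]

|CB| ∈ [9, 89]  (≈ [9.0000, 89.0000])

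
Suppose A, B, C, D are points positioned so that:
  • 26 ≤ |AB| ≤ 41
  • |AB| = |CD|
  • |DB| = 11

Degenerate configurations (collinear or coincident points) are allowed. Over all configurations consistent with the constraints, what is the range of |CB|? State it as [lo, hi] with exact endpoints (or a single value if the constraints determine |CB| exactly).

|AB| ∈ [26, 41]
|BD| ∈ {11}
|CD| ∈ [26, 41]
|AD| ∈ [15, 52]
|BC| ∈ [15, 52]
|AC| ∈ [0, 93]

|CB| ∈ [15, 52]  (≈ [15.0000, 52.0000])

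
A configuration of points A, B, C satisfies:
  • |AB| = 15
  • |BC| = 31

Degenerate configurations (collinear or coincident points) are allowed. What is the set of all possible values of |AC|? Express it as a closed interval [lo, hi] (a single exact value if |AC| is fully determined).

|AC| ∈ [16, 46]  (≈ [16.0000, 46.0000])

|AB| ∈ {15}
|BC| ∈ {31}
|AC| ∈ [16, 46]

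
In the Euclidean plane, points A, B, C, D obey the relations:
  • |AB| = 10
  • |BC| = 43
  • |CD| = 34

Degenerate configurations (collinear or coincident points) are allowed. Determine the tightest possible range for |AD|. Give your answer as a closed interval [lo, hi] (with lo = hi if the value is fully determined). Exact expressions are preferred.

|AB| ∈ {10}
|BC| ∈ {43}
|CD| ∈ {34}
|AC| ∈ [33, 53]
|BD| ∈ [9, 77]
|AD| ∈ [0, 87]

|AD| ∈ [0, 87]  (≈ [0.0000, 87.0000])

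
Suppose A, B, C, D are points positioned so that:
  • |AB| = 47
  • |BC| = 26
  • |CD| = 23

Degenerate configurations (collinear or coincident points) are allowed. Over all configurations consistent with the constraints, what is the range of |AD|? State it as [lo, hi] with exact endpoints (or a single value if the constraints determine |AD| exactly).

|AB| ∈ {47}
|BC| ∈ {26}
|CD| ∈ {23}
|AC| ∈ [21, 73]
|BD| ∈ [3, 49]
|AD| ∈ [0, 96]

|AD| ∈ [0, 96]  (≈ [0.0000, 96.0000])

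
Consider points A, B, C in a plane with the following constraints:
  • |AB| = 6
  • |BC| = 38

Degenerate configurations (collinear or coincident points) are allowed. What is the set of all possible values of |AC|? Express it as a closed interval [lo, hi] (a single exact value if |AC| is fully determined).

|AB| ∈ {6}
|BC| ∈ {38}
|AC| ∈ [32, 44]

|AC| ∈ [32, 44]  (≈ [32.0000, 44.0000])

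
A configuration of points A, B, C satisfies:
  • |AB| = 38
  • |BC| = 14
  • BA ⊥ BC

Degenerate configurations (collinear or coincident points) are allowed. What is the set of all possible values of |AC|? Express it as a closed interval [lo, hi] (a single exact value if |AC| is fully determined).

|AC| = 2·√(410)  (≈ 40.4969)

|AB| ∈ {38}
|BC| ∈ {14}
|AC| ∈ {2·√(410)}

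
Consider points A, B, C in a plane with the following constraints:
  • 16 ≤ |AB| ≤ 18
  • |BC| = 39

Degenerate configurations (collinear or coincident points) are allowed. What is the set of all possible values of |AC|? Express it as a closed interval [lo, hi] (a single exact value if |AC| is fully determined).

|AB| ∈ [16, 18]
|BC| ∈ {39}
|AC| ∈ [21, 57]

|AC| ∈ [21, 57]  (≈ [21.0000, 57.0000])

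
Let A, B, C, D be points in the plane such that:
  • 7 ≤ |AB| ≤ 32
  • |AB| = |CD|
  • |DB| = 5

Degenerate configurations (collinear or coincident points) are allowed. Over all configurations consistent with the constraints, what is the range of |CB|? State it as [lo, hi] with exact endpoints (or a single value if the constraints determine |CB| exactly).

|AB| ∈ [7, 32]
|BD| ∈ {5}
|CD| ∈ [7, 32]
|AD| ∈ [2, 37]
|BC| ∈ [2, 37]
|AC| ∈ [0, 69]

|CB| ∈ [2, 37]  (≈ [2.0000, 37.0000])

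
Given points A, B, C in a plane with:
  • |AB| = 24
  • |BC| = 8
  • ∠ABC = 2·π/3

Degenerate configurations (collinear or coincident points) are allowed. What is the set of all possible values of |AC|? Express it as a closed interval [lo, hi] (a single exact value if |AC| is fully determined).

|AB| ∈ {24}
|BC| ∈ {8}
|AC| ∈ {8·√(13)}

|AC| = 8·√(13)  (≈ 28.8444)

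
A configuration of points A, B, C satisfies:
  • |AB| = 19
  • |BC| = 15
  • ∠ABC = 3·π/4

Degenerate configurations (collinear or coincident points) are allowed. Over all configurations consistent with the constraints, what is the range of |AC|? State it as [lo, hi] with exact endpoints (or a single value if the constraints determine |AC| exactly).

|AB| ∈ {19}
|BC| ∈ {15}
|AC| ∈ {√(285·√(2) + 586)}

|AC| = √(285·√(2) + 586)  (≈ 31.4492)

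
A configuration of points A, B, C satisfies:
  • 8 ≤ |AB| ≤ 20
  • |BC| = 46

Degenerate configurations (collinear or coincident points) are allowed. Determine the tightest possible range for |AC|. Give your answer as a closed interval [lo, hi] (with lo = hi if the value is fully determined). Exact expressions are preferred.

|AC| ∈ [26, 66]  (≈ [26.0000, 66.0000])

|AB| ∈ [8, 20]
|BC| ∈ {46}
|AC| ∈ [26, 66]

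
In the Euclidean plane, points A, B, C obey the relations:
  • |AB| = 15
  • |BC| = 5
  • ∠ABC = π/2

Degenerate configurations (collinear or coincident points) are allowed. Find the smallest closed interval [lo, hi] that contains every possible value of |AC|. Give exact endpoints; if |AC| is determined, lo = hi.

|AC| = 5·√(10)  (≈ 15.8114)

|AB| ∈ {15}
|BC| ∈ {5}
|AC| ∈ {5·√(10)}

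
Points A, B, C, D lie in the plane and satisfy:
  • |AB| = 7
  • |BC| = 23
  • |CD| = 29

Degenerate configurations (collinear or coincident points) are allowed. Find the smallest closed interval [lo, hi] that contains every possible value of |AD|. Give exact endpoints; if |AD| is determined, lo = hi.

|AB| ∈ {7}
|BC| ∈ {23}
|CD| ∈ {29}
|AC| ∈ [16, 30]
|BD| ∈ [6, 52]
|AD| ∈ [0, 59]

|AD| ∈ [0, 59]  (≈ [0.0000, 59.0000])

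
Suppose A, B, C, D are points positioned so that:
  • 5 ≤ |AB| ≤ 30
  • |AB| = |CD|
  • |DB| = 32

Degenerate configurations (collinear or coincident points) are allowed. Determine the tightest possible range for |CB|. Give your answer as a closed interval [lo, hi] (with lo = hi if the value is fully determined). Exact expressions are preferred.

|AB| ∈ [5, 30]
|BD| ∈ {32}
|CD| ∈ [5, 30]
|AD| ∈ [2, 62]
|BC| ∈ [2, 62]
|AC| ∈ [0, 92]

|CB| ∈ [2, 62]  (≈ [2.0000, 62.0000])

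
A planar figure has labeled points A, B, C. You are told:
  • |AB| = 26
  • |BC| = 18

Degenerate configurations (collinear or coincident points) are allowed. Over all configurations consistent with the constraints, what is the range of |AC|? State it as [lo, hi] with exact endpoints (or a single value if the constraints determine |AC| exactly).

|AC| ∈ [8, 44]  (≈ [8.0000, 44.0000])

|AB| ∈ {26}
|BC| ∈ {18}
|AC| ∈ [8, 44]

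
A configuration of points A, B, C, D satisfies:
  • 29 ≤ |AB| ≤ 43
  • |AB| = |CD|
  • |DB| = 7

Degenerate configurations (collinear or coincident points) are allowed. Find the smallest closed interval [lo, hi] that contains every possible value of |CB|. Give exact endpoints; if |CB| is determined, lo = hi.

|CB| ∈ [22, 50]  (≈ [22.0000, 50.0000])

|AB| ∈ [29, 43]
|BD| ∈ {7}
|CD| ∈ [29, 43]
|AD| ∈ [22, 50]
|BC| ∈ [22, 50]
|AC| ∈ [0, 93]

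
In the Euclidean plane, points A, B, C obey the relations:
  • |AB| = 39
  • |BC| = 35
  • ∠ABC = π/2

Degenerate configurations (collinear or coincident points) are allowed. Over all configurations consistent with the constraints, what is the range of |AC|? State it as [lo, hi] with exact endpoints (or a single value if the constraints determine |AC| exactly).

|AC| = √(2746)  (≈ 52.4023)

|AB| ∈ {39}
|BC| ∈ {35}
|AC| ∈ {√(2746)}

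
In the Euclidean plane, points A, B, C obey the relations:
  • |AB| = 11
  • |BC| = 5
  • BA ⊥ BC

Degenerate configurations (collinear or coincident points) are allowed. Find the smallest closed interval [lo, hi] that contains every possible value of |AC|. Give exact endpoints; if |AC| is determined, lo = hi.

|AB| ∈ {11}
|BC| ∈ {5}
|AC| ∈ {√(146)}

|AC| = √(146)  (≈ 12.0830)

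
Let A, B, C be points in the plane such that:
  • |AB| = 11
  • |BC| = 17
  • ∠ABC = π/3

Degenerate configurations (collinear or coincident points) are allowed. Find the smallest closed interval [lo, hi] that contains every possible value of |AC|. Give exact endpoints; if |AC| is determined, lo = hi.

|AC| = √(223)  (≈ 14.9332)

|AB| ∈ {11}
|BC| ∈ {17}
|AC| ∈ {√(223)}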